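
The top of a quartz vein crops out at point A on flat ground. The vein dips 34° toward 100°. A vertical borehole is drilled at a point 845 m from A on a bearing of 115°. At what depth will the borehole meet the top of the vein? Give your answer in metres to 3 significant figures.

The hole lies 15° from the dip direction, so the down-dip offset is 845 × cos 15° = 816.21 m.
Depth = down-dip offset × tan(dip) = 816.21 × tan 34° = 816.21 × 0.6745
Depth = 550.54 m

551 m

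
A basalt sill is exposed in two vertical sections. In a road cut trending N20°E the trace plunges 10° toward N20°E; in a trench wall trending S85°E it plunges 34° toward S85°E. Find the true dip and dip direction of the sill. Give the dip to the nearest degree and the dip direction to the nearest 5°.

true dip 34°, dip direction 095°

The two traces are lines in the plane: v₁ = (sin 20°·cos 10°, cos 20°·cos 10°, −sin 10°), v₂ = (sin 95°·cos 34°, cos 95°·cos 34°, −sin 34°).
Cross product v₁ × v₂ gives the pole to the plane: n ∝ (0.530, -0.045, 0.789).
Dip δ = arctan(|n_h|/n_z) = arctan(0.532/0.789) = 34.0°.
The horizontal component of n points toward azimuth atan2(n_x, n_y) = 95°, the dip direction.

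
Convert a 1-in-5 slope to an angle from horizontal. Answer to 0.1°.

11.3°

tan θ = 1/5 = 0.2000
θ = arctan(0.2000) = 11.31°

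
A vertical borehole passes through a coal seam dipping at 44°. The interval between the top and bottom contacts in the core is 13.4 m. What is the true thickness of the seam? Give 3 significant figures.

9.64 m

True thickness t = h · cos(dip) = 13.4 × cos 44°
t = 13.4 × 0.7193 = 9.639 m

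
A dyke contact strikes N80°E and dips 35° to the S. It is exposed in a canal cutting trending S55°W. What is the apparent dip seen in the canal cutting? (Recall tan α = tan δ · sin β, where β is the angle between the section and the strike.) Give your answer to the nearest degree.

Angle between strike (N80°E) and section (S55°W): β = 25°.
tan(apparent dip) = tan 35° · sin 25° = 0.2959
apparent dip = arctan 0.2959 = 16.48°

16°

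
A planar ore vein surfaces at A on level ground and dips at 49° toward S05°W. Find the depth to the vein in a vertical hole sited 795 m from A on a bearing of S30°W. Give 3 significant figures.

The hole lies 25° from the dip direction, so the down-dip offset is 795 × cos 25° = 720.51 m.
Depth = down-dip offset × tan(dip) = 720.51 × tan 49° = 720.51 × 1.1504
Depth = 828.86 m

829 m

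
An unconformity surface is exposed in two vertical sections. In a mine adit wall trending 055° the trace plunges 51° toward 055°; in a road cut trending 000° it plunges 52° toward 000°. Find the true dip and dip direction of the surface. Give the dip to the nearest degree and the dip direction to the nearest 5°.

true dip 55°, dip direction 025°

Represent each trace as a vector plunging at its apparent dip toward its trend (east-north-up frame): v₁ = (0.516, 0.361, -0.777), v₂ = (0.000, 0.616, -0.788).
n = v₁ × v₂ = (0.194, 0.406, 0.317) (taken with n_z > 0).
Dip δ = arctan(|n_h|/n_z) = arctan(0.450/0.317) = 54.8°.
Dip direction = azimuth of (n_x, n_y) = atan2(0.194, 0.406) = 26°.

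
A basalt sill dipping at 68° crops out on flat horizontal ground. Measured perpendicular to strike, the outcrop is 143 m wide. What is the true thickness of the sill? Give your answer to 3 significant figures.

True thickness t = w · sin(dip) = 143 × sin 68°
t = 143 × 0.9272 = 132.587 m

133 m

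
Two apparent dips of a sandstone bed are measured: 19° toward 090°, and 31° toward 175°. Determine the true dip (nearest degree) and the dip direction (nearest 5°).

true dip 34°, dip direction 150°

Represent each trace as a vector plunging at its apparent dip toward its trend (east-north-up frame): v₁ = (0.946, 0.000, -0.326), v₂ = (0.075, -0.854, -0.515).
n = v₁ × v₂ = (0.278, -0.463, 0.807) (taken with n_z > 0).
tan δ = √(n_x²+n_y²)/n_z = 0.540/0.807, so δ = 33.8°.
The horizontal component of n points toward azimuth atan2(n_x, n_y) = 149°, the dip direction.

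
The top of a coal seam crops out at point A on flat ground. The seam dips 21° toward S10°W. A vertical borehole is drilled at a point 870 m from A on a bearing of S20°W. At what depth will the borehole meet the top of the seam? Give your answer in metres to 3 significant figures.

The hole lies 10° from the dip direction, so the down-dip offset is 870 × cos 10° = 856.78 m.
Depth = down-dip offset × tan(dip) = 856.78 × tan 21° = 856.78 × 0.3839
Depth = 328.89 m

329 m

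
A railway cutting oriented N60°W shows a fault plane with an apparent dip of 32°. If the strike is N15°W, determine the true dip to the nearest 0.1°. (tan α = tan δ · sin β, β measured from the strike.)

The section is 45° from the strike.
tan δ = tan α / sin β = tan 32° / sin 45° = 0.6249 / 0.7071 = 0.8837
δ = arctan(0.8837) = 41.47°

41.5°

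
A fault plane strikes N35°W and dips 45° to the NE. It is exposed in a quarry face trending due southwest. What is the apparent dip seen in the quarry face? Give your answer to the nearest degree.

The strike is N35°W and the section trends due southwest; the acute angle between them is β = 80°.
tan(apparent dip) = tan 45° · sin 80° = 0.9848
α = arctan(0.9848) = 44.56°

45°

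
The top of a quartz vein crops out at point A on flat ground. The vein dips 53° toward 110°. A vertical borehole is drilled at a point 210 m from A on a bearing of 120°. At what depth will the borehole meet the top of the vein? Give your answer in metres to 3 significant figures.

274 m

The hole lies 10° from the dip direction, so the down-dip offset is 210 × cos 10° = 206.81 m.
Depth = down-dip offset × tan(dip) = 206.81 × tan 53° = 206.81 × 1.3270
Depth = 274.45 m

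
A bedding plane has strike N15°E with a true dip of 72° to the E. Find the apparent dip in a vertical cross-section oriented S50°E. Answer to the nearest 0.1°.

The strike is N15°E and the section trends S50°E; the acute angle between them is β = 65°.
tan α = tan 72° × sin 65° = 3.0777 × 0.9063 = 2.7893
α = arctan(2.7893) = 70.28°

70.3°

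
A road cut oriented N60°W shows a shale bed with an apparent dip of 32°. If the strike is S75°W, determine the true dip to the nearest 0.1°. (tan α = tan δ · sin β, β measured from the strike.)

41.5°

The section is 45° from the strike.
tan(true dip) = tan 32° / sin 45° = 0.8837
δ = arctan(0.8837) = 41.47°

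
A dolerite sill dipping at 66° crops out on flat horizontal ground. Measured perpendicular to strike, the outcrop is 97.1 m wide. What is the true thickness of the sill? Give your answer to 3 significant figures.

True thickness t = w · sin(dip) = 97.1 × sin 66°
t = 97.1 × 0.9135 = 88.705 m

88.7 m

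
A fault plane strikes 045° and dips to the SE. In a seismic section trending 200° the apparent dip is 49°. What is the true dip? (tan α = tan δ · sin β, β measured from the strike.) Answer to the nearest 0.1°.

β = acute angle between strike 045° and section 200° = 25°.
tan δ = tan α / sin β = tan 49° / sin 25° = 1.1504 / 0.4226 = 2.7220
true dip = arctan 2.7220 = 69.83°

69.8°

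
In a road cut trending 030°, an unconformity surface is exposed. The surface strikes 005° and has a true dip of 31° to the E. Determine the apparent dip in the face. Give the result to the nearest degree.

The section lies 25° from the strike.
tan(apparent dip) = tan 31° · sin 25° = 0.2539
apparent dip = arctan 0.2539 = 14.25°

14°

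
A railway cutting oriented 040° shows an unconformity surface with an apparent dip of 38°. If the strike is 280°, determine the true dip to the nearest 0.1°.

The section is 60° from the strike.
tan(true dip) = tan 38° / sin 60° = 0.9022
δ = arctan(0.9022) = 42.06°

42.1°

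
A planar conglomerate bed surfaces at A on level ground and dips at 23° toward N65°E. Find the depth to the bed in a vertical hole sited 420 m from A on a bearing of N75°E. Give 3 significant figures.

The hole lies 10° from the dip direction, so the down-dip offset is 420 × cos 10° = 413.62 m.
Depth = down-dip offset × tan(dip) = 413.62 × tan 23° = 413.62 × 0.4245
Depth = 175.57 m

176 m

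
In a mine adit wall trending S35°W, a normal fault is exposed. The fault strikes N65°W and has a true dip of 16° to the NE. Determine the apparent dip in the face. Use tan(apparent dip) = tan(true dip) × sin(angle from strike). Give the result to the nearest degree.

16°

The strike is N65°W and the section trends S35°W; the acute angle between them is β = 80°.
tan α = tan 16° × sin 80° = 0.2867 × 0.9848 = 0.2824
α = arctan(0.2824) = 15.77°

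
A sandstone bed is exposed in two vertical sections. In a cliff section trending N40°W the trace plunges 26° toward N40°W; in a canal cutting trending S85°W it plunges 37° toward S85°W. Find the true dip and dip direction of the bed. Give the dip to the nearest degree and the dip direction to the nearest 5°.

true dip 37°, dip direction 270°

The two traces are lines in the plane: v₁ = (sin 320°·cos 26°, cos 320°·cos 26°, −sin 26°), v₂ = (sin 265°·cos 37°, cos 265°·cos 37°, −sin 37°).
n = v₁ × v₂ = (-0.445, 0.001, 0.588) (taken with n_z > 0).
True dip = arccos(n_z / |n|) = arccos(0.7975) = 37.1°.
The horizontal component of n points toward azimuth atan2(n_x, n_y) = 270°, the dip direction.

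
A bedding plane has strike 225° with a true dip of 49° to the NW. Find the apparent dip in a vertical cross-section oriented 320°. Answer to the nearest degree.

49°

The strike is 225° and the section trends 320°; the acute angle between them is β = 85°.
tan(apparent dip) = tan 49° · sin 85° = 1.1460
α = arctan(1.1460) = 48.89°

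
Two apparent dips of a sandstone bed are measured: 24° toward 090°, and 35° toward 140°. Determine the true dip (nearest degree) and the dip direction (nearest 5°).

true dip 35°, dip direction 140°

Each apparent-dip line lies in the plane. As unit vectors (x east, y north, z up), v₁ plunges 24°→090° and v₂ plunges 35°→140°.
The plane normal is n = v₁ × v₂ ∝ (0.255, -0.310, 0.573).
tan δ = √(n_x²+n_y²)/n_z = 0.401/0.573, so δ = 35.0°.
Dip direction = azimuth of (n_x, n_y) = atan2(0.255, -0.310) = 141°.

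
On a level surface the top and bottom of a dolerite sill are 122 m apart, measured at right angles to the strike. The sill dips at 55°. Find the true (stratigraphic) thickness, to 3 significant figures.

True thickness t = w · sin(dip) = 122 × sin 55°
t = 122 × 0.8192 = 99.937 m

99.9 m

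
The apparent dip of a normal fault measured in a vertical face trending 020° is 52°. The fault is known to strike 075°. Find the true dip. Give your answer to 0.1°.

β = acute angle between strike 075° and section 020° = 55°.
tan(true dip) = tan 52° / sin 55° = 1.5625
δ = arctan(1.5625) = 57.38°

57.4°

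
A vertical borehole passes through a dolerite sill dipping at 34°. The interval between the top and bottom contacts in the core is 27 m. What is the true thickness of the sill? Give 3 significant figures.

True thickness t = h · cos(dip) = 27 × cos 34°
t = 27 × 0.8290 = 22.384 m

22.4 m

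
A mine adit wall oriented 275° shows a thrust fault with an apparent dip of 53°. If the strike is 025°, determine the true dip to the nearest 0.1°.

54.7°

The section is 70° from the strike.
tan δ = tan α / sin β = tan 53° / sin 70° = 1.3270 / 0.9397 = 1.4122
δ = arctan(1.4122) = 54.70°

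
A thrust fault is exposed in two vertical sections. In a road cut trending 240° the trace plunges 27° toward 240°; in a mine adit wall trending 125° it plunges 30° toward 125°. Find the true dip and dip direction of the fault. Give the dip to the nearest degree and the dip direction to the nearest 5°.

true dip 45°, dip direction 180°

The two traces are lines in the plane: v₁ = (sin 240°·cos 27°, cos 240°·cos 27°, −sin 27°), v₂ = (sin 125°·cos 30°, cos 125°·cos 30°, −sin 30°).
The plane normal is n = v₁ × v₂ ∝ (-0.003, -0.708, 0.699).
tan δ = √(n_x²+n_y²)/n_z = 0.708/0.699, so δ = 45.3°.
Dip direction = atan2(-0.003, -0.708) = 180° (azimuth of n's horizontal projection).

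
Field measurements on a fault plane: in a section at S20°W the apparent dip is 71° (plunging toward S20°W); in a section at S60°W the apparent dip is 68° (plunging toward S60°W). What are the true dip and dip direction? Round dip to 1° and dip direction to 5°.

true dip 71°, dip direction 210°

The two traces are lines in the plane: v₁ = (sin 200°·cos 71°, cos 200°·cos 71°, −sin 71°), v₂ = (sin 240°·cos 68°, cos 240°·cos 68°, −sin 68°).
Cross product v₁ × v₂ gives the pole to the plane: n ∝ (-0.107, -0.204, 0.078).
True dip = arccos(n_z / |n|) = arccos(0.3230) = 71.2°.
The horizontal component of n points toward azimuth atan2(n_x, n_y) = 208°, the dip direction.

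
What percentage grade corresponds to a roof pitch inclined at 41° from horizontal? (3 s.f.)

86.9%

grade % = 100 × tan 41° = 100 × 0.8693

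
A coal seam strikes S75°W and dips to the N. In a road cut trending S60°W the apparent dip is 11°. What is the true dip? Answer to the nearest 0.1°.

36.9°

The section is 15° from the strike.
tan(true dip) = tan 11° / sin 15° = 0.7510
true dip = arctan 0.7510 = 36.91°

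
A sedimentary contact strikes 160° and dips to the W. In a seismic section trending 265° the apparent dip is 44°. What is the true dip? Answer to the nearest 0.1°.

45.0°

The section is 75° from the strike.
tan(true dip) = tan 44° / sin 75° = 0.9998
true dip = arctan 0.9998 = 44.99°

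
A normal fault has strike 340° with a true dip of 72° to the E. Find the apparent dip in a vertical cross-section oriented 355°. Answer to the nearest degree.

39°

The strike is 340° and the section trends 355°; the acute angle between them is β = 15°.
tan(apparent dip) = tan 72° · sin 15° = 0.7966
α = arctan(0.7966) = 38.54°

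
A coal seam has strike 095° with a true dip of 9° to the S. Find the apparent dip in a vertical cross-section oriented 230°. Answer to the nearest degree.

The strike is 095° and the section trends 230°; the acute angle between them is β = 45°.
tan α = tan 9° × sin 45° = 0.1584 × 0.7071 = 0.1120
α = arctan(0.1120) = 6.39°

6°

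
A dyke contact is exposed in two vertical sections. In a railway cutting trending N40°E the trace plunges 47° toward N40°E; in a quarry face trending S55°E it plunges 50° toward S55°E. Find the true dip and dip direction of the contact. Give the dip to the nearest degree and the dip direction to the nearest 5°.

The two traces are lines in the plane: v₁ = (sin 40°·cos 47°, cos 40°·cos 47°, −sin 47°), v₂ = (sin 125°·cos 50°, cos 125°·cos 50°, −sin 50°).
The plane normal is n = v₁ × v₂ ∝ (0.670, 0.049, 0.437).
True dip = arccos(n_z / |n|) = arccos(0.5451) = 57.0°.
Dip direction = azimuth of (n_x, n_y) = atan2(0.670, 0.049) = 86°.

true dip 57°, dip direction 085°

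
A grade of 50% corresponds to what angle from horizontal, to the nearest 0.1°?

tan θ = 50/100 = 0.5000
θ = arctan(0.5000) = 26.57°

26.6°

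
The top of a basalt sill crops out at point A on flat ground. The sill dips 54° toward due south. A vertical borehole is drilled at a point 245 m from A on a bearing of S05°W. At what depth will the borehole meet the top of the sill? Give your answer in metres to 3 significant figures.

336 m

The hole lies 5° from the dip direction, so the down-dip offset is 245 × cos 5° = 244.07 m.
Depth = down-dip offset × tan(dip) = 244.07 × tan 54° = 244.07 × 1.3764
Depth = 335.93 m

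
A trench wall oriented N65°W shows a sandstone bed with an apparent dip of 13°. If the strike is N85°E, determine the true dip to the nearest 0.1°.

24.8°

The section is 30° from the strike.
tan(true dip) = tan 13° / sin 30° = 0.4617
true dip = arctan 0.4617 = 24.78°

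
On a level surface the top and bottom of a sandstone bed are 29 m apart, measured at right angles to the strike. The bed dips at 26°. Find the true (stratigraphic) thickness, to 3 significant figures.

12.7 m

True thickness t = w · sin(dip) = 29 × sin 26°
t = 29 × 0.4384 = 12.713 m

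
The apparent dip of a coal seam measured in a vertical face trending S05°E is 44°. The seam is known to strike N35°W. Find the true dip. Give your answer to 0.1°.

β = acute angle between strike N35°W and section S05°E = 30°.
tan δ = tan α / sin β = tan 44° / sin 30° = 0.9657 / 0.5000 = 1.9314
δ = arctan(1.9314) = 62.63°

62.6°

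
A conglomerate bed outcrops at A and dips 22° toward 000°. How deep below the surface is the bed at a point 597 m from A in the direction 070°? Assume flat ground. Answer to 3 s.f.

The hole lies 70° from the dip direction, so the down-dip offset is 597 × cos 70° = 204.19 m.
Depth = down-dip offset × tan(dip) = 204.19 × tan 22° = 204.19 × 0.4040
Depth = 82.50 m

82.5 m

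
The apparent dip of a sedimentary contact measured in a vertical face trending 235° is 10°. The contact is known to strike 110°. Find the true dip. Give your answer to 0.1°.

12.1°

The section is 55° from the strike.
tan δ = tan α / sin β = tan 10° / sin 55° = 0.1763 / 0.8192 = 0.2153
true dip = arctan 0.2153 = 12.15°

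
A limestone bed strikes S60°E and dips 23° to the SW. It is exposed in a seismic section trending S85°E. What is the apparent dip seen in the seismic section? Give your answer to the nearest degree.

The section lies 25° from the strike.
tan α = tan 23° × sin 25° = 0.4245 × 0.4226 = 0.1794
α = arctan(0.1794) = 10.17°

10°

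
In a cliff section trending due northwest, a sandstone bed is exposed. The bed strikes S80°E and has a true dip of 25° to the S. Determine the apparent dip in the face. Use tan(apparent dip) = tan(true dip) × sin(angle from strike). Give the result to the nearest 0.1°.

15.0°

The strike is S80°E and the section trends due northwest; the acute angle between them is β = 35°.
tan α = tan 25° × sin 35° = 0.4663 × 0.5736 = 0.2675
α = arctan(0.2675) = 14.97°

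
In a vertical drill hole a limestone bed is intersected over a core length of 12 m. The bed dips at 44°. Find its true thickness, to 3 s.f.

True thickness t = h · cos(dip) = 12 × cos 44°
t = 12 × 0.7193 = 8.632 m

8.63 m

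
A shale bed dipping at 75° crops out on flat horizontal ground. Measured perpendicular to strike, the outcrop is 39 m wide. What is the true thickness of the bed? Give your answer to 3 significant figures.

37.7 m

True thickness t = w · sin(dip) = 39 × sin 75°
t = 39 × 0.9659 = 37.671 m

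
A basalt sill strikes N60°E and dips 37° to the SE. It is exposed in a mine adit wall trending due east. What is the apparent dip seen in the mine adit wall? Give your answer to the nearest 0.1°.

The strike is N60°E and the section trends due east; the acute angle between them is β = 30°.
tan(apparent dip) = tan 37° · sin 30° = 0.3768
α = arctan(0.3768) = 20.65°

20.6°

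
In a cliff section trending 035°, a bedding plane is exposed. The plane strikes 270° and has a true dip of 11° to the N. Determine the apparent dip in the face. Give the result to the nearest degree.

The section lies 55° from the strike.
tan(apparent dip) = tan 11° · sin 55° = 0.1592
α = arctan(0.1592) = 9.05°

9°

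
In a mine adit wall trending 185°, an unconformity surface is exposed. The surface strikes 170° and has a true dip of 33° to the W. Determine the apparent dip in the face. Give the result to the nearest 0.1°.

The section lies 15° from the strike.
tan(apparent dip) = tan 33° · sin 15° = 0.1681
apparent dip = arctan 0.1681 = 9.54°

9.5°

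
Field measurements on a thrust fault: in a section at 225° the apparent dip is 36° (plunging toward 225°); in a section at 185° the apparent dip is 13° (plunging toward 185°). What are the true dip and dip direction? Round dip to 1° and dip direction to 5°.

Each apparent-dip line lies in the plane. As unit vectors (x east, y north, z up), v₁ plunges 36°→225° and v₂ plunges 13°→185°.
The plane normal is n = v₁ × v₂ ∝ (-0.442, -0.079, 0.507).
tan δ = √(n_x²+n_y²)/n_z = 0.449/0.507, so δ = 41.5°.
The horizontal component of n points toward azimuth atan2(n_x, n_y) = 260°, the dip direction.

true dip 42°, dip direction 260°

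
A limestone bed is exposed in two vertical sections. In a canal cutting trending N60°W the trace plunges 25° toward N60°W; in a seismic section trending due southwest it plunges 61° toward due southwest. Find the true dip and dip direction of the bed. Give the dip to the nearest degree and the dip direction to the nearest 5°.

The two traces are lines in the plane: v₁ = (sin 300°·cos 25°, cos 300°·cos 25°, −sin 25°), v₂ = (sin 225°·cos 61°, cos 225°·cos 61°, −sin 61°).
n = v₁ × v₂ = (-0.541, -0.542, 0.424) (taken with n_z > 0).
True dip = arccos(n_z / |n|) = arccos(0.4848) = 61.0°.
Dip direction = atan2(-0.541, -0.542) = 225° (azimuth of n's horizontal projection).

true dip 61°, dip direction 225°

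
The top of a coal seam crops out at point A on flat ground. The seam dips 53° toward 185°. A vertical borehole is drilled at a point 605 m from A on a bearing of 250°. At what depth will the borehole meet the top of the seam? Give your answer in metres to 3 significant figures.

The hole lies 65° from the dip direction, so the down-dip offset is 605 × cos 65° = 255.68 m.
Depth = down-dip offset × tan(dip) = 255.68 × tan 53° = 255.68 × 1.3270
Depth = 339.30 m

339 m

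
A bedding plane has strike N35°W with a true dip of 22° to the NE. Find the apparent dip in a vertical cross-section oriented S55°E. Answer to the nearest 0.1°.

Angle between strike (N35°W) and section (S55°E): β = 20°.
tan α = tan 22° × sin 20° = 0.4040 × 0.3420 = 0.1382
α = arctan(0.1382) = 7.87°

7.9°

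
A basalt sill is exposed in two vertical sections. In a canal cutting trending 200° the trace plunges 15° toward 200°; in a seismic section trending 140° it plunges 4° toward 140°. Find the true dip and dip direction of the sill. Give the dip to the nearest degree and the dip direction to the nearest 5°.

Each apparent-dip line lies in the plane. As unit vectors (x east, y north, z up), v₁ plunges 15°→200° and v₂ plunges 4°→140°.
Cross product v₁ × v₂ gives the pole to the plane: n ∝ (-0.134, -0.189, 0.834).
True dip = arccos(n_z / |n|) = arccos(0.9635) = 15.5°.
Dip direction = atan2(-0.134, -0.189) = 215° (azimuth of n's horizontal projection).

true dip 16°, dip direction 215°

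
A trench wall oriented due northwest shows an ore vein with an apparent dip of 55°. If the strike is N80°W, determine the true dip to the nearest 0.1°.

68.1°

β = acute angle between strike N80°W and section due northwest = 35°.
tan(true dip) = tan 55° / sin 35° = 2.4899
δ = arctan(2.4899) = 68.12°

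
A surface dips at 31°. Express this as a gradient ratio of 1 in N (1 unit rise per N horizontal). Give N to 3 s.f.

1 : N means tan θ = 1/N, so N = 1/tan 31° = 1/0.6009

1 in 1.66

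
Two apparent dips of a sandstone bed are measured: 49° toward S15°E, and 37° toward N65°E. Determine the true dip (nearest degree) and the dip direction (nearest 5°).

true dip 56°, dip direction 125°

Represent each trace as a vector plunging at its apparent dip toward its trend (east-north-up frame): v₁ = (0.170, -0.634, -0.755), v₂ = (0.724, 0.338, -0.602).
The plane normal is n = v₁ × v₂ ∝ (0.636, -0.444, 0.516).
Dip δ = arctan(|n_h|/n_z) = arctan(0.776/0.516) = 56.4°.
Dip direction = azimuth of (n_x, n_y) = atan2(0.636, -0.444) = 125°.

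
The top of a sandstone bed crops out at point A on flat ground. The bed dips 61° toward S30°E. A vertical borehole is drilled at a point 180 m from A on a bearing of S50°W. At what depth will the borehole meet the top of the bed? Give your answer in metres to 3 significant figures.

56.4 m

The hole lies 80° from the dip direction, so the down-dip offset is 180 × cos 80° = 31.26 m.
Depth = down-dip offset × tan(dip) = 31.26 × tan 61° = 31.26 × 1.8040
Depth = 56.39 m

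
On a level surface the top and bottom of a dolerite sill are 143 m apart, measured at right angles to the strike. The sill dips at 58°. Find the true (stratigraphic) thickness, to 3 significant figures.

121 m

True thickness t = w · sin(dip) = 143 × sin 58°
t = 143 × 0.8480 = 121.271 m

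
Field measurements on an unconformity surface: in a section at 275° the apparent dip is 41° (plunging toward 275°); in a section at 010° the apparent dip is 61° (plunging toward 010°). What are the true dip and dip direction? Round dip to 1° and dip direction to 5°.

Each apparent-dip line lies in the plane. As unit vectors (x east, y north, z up), v₁ plunges 41°→275° and v₂ plunges 61°→010°.
The plane normal is n = v₁ × v₂ ∝ (-0.256, 0.713, 0.364).
tan δ = √(n_x²+n_y²)/n_z = 0.757/0.364, so δ = 64.3°.
The horizontal component of n points toward azimuth atan2(n_x, n_y) = 340°, the dip direction.

true dip 64°, dip direction 340°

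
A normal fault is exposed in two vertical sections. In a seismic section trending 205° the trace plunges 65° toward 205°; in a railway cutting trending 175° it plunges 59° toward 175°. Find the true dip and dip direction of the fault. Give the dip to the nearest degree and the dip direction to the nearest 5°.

Represent each trace as a vector plunging at its apparent dip toward its trend (east-north-up frame): v₁ = (-0.179, -0.383, -0.906), v₂ = (0.045, -0.513, -0.857).
The plane normal is n = v₁ × v₂ ∝ (-0.137, -0.194, 0.109).
True dip = arccos(n_z / |n|) = arccos(0.4171) = 65.3°.
Dip direction = azimuth of (n_x, n_y) = atan2(-0.137, -0.194) = 215°.

true dip 65°, dip direction 215°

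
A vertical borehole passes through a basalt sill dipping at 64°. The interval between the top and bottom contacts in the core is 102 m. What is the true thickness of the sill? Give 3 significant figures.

44.7 m

True thickness t = h · cos(dip) = 102 × cos 64°
t = 102 × 0.4384 = 44.714 m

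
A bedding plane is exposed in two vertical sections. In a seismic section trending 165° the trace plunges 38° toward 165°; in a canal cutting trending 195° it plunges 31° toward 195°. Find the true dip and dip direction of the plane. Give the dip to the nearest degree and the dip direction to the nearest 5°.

true dip 39°, dip direction 155°

Represent each trace as a vector plunging at its apparent dip toward its trend (east-north-up frame): v₁ = (0.204, -0.761, -0.616), v₂ = (-0.222, -0.828, -0.515).
n = v₁ × v₂ = (0.118, -0.242, 0.338) (taken with n_z > 0).
True dip = arccos(n_z / |n|) = arccos(0.7825) = 38.5°.
The horizontal component of n points toward azimuth atan2(n_x, n_y) = 154°, the dip direction.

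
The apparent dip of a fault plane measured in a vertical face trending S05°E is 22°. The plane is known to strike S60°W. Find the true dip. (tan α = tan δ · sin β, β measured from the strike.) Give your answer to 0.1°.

β = acute angle between strike S60°W and section S05°E = 65°.
tan δ = tan α / sin β = tan 22° / sin 65° = 0.4040 / 0.9063 = 0.4458
true dip = arctan 0.4458 = 24.03°

24.0°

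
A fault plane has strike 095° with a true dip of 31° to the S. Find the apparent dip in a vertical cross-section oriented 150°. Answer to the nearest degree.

26°

Angle between strike (095°) and section (150°): β = 55°.
tan(apparent dip) = tan 31° · sin 55° = 0.4922
apparent dip = arctan 0.4922 = 26.21°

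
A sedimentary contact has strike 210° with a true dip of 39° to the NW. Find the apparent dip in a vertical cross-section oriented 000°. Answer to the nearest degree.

22°

The section lies 30° from the strike.
tan(apparent dip) = tan 39° · sin 30° = 0.4049
apparent dip = arctan 0.4049 = 22.04°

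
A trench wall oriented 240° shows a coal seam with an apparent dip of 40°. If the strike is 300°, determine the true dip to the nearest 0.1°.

44.1°

The section is 60° from the strike.
tan(true dip) = tan 40° / sin 60° = 0.9689
true dip = arctan 0.9689 = 44.10°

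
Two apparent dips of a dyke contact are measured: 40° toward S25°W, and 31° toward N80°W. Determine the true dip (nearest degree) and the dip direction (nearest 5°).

The two traces are lines in the plane: v₁ = (sin 205°·cos 40°, cos 205°·cos 40°, −sin 40°), v₂ = (sin 280°·cos 31°, cos 280°·cos 31°, −sin 31°).
The plane normal is n = v₁ × v₂ ∝ (-0.453, -0.376, 0.634).
True dip = arccos(n_z / |n|) = arccos(0.7329) = 42.9°.
Dip direction = azimuth of (n_x, n_y) = atan2(-0.453, -0.376) = 230°.

true dip 43°, dip direction 230°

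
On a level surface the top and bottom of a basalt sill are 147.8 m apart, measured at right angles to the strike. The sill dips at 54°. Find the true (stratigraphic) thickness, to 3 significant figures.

True thickness t = w · sin(dip) = 147.8 × sin 54°
t = 147.8 × 0.8090 = 119.573 m

120 m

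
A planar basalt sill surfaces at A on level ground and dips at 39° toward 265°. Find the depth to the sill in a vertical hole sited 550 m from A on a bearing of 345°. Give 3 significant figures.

77.3 m

The hole lies 80° from the dip direction, so the down-dip offset is 550 × cos 80° = 95.51 m.
Depth = down-dip offset × tan(dip) = 95.51 × tan 39° = 95.51 × 0.8098
Depth = 77.34 m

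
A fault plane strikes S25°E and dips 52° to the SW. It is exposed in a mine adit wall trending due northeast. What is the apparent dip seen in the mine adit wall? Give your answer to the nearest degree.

Angle between strike (S25°E) and section (due northeast): β = 70°.
tan(apparent dip) = tan 52° · sin 70° = 1.2028
α = arctan(1.2028) = 50.26°

50°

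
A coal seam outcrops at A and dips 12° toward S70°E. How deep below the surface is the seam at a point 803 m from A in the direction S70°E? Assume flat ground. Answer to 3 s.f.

171 m

The hole is directly down-dip from the outcrop, so the down-dip offset is 803 m.
Depth = down-dip offset × tan(dip) = 803.00 × tan 12° = 803.00 × 0.2126
Depth = 170.68 m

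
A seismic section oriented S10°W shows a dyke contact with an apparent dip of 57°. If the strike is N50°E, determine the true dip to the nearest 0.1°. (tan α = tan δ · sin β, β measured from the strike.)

The section is 40° from the strike.
tan(true dip) = tan 57° / sin 40° = 2.3956
δ = arctan(2.3956) = 67.34°

67.3°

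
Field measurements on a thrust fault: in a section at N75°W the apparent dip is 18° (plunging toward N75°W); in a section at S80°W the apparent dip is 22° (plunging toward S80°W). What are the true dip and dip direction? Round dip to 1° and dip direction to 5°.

true dip 23°, dip direction 245°

Represent each trace as a vector plunging at its apparent dip toward its trend (east-north-up frame): v₁ = (-0.919, 0.246, -0.309), v₂ = (-0.913, -0.161, -0.375).
n = v₁ × v₂ = (-0.142, -0.062, 0.373) (taken with n_z > 0).
tan δ = √(n_x²+n_y²)/n_z = 0.155/0.373, so δ = 22.6°.
The horizontal component of n points toward azimuth atan2(n_x, n_y) = 246°, the dip direction.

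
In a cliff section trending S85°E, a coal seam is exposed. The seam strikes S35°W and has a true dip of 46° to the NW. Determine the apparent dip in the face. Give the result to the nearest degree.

42°

The strike is S35°W and the section trends S85°E; the acute angle between them is β = 60°.
tan α = tan 46° × sin 60° = 1.0355 × 0.8660 = 0.8968
apparent dip = arctan 0.8968 = 41.89°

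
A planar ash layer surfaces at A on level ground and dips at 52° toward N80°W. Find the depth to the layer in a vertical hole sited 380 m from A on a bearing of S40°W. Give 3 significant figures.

The hole lies 60° from the dip direction, so the down-dip offset is 380 × cos 60° = 190.00 m.
Depth = down-dip offset × tan(dip) = 190.00 × tan 52° = 190.00 × 1.2799
Depth = 243.19 m

243 m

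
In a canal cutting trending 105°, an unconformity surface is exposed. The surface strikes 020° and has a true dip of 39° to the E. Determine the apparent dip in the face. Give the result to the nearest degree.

The section lies 85° from the strike.
tan α = tan 39° × sin 85° = 0.8098 × 0.9962 = 0.8067
apparent dip = arctan 0.8067 = 38.89°

39°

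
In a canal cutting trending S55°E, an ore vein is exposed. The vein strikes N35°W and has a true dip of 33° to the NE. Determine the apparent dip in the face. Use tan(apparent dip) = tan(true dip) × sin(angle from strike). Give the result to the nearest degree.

The strike is N35°W and the section trends S55°E; the acute angle between them is β = 20°.
tan(apparent dip) = tan 33° · sin 20° = 0.2221
α = arctan(0.2221) = 12.52°

13°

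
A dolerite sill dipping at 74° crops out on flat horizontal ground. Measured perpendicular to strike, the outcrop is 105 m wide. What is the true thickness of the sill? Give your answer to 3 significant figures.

101 m

True thickness t = w · sin(dip) = 105 × sin 74°
t = 105 × 0.9613 = 100.932 m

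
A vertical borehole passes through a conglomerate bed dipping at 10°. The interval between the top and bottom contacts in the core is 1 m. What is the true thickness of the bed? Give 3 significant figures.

0.985 m

True thickness t = h · cos(dip) = 1 × cos 10°
t = 1 × 0.9848 = 0.985 m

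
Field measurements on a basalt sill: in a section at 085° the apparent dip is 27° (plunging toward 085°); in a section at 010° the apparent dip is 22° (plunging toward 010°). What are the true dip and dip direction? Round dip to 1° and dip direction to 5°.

The two traces are lines in the plane: v₁ = (sin 85°·cos 27°, cos 85°·cos 27°, −sin 27°), v₂ = (sin 10°·cos 22°, cos 10°·cos 22°, −sin 22°).
n = v₁ × v₂ = (0.385, 0.259, 0.798) (taken with n_z > 0).
True dip = arccos(n_z / |n|) = arccos(0.8642) = 30.2°.
Dip direction = azimuth of (n_x, n_y) = atan2(0.385, 0.259) = 56°.

true dip 30°, dip direction 055°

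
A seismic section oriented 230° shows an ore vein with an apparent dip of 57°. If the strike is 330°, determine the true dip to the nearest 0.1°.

57.4°

β = acute angle between strike 330° and section 230° = 80°.
tan δ = tan α / sin β = tan 57° / sin 80° = 1.5399 / 0.9848 = 1.5636
true dip = arctan 1.5636 = 57.40°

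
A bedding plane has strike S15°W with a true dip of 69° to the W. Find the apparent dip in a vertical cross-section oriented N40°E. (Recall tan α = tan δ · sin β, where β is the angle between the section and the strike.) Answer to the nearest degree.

48°

The section lies 25° from the strike.
tan(apparent dip) = tan 69° · sin 25° = 1.1010
apparent dip = arctan 1.1010 = 47.75°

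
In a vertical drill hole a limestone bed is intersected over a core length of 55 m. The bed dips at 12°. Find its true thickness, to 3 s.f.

True thickness t = h · cos(dip) = 55 × cos 12°
t = 55 × 0.9781 = 53.798 m

53.8 m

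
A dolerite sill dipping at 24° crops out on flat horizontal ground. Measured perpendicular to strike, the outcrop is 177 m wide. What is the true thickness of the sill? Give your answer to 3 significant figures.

72.0 m

True thickness t = w · sin(dip) = 177 × sin 24°
t = 177 × 0.4067 = 71.992 m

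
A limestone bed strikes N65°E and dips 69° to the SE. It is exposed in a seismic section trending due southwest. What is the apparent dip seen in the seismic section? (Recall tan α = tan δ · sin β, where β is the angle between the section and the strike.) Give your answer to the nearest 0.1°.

41.7°

The section lies 20° from the strike.
tan(apparent dip) = tan 69° · sin 20° = 0.8910
apparent dip = arctan 0.8910 = 41.70°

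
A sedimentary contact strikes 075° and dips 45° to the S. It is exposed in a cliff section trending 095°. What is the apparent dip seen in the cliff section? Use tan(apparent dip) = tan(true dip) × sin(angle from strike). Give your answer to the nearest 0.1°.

18.9°

The section lies 20° from the strike.
tan α = tan 45° × sin 20° = 1.0000 × 0.3420 = 0.3420
α = arctan(0.3420) = 18.88°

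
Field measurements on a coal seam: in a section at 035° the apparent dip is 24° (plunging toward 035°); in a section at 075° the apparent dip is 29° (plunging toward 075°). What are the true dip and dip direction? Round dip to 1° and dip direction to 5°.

true dip 29°, dip direction 070°

Each apparent-dip line lies in the plane. As unit vectors (x east, y north, z up), v₁ plunges 24°→035° and v₂ plunges 29°→075°.
n = v₁ × v₂ = (0.271, 0.090, 0.514) (taken with n_z > 0).
Dip δ = arctan(|n_h|/n_z) = arctan(0.285/0.514) = 29.0°.
Dip direction = azimuth of (n_x, n_y) = atan2(0.271, 0.090) = 72°.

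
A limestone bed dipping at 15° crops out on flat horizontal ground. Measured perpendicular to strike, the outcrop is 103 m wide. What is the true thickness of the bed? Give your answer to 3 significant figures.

26.7 m

True thickness t = w · sin(dip) = 103 × sin 15°
t = 103 × 0.2588 = 26.658 m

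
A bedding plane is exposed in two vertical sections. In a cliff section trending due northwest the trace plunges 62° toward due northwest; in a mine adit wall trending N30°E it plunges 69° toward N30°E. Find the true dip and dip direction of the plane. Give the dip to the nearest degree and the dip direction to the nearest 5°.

true dip 71°, dip direction 005°

The two traces are lines in the plane: v₁ = (sin 315°·cos 62°, cos 315°·cos 62°, −sin 62°), v₂ = (sin 30°·cos 69°, cos 30°·cos 69°, −sin 69°).
n = v₁ × v₂ = (0.036, 0.468, 0.163) (taken with n_z > 0).
True dip = arccos(n_z / |n|) = arccos(0.3271) = 70.9°.
Dip direction = atan2(0.036, 0.468) = 4° (azimuth of n's horizontal projection).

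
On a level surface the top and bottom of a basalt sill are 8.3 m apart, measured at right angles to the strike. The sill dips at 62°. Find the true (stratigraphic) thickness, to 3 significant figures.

True thickness t = w · sin(dip) = 8.3 × sin 62°
t = 8.3 × 0.8829 = 7.328 m

7.33 m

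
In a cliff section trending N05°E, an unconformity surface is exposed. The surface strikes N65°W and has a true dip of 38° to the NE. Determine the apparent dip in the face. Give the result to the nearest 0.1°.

36.3°

The strike is N65°W and the section trends N05°E; the acute angle between them is β = 70°.
tan α = tan 38° × sin 70° = 0.7813 × 0.9397 = 0.7342
α = arctan(0.7342) = 36.28°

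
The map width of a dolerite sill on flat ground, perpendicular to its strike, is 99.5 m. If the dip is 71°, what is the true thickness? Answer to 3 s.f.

94.1 m

True thickness t = w · sin(dip) = 99.5 × sin 71°
t = 99.5 × 0.9455 = 94.079 m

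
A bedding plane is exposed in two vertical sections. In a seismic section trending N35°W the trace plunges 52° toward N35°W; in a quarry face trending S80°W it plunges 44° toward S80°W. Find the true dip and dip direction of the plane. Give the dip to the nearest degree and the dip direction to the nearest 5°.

Represent each trace as a vector plunging at its apparent dip toward its trend (east-north-up frame): v₁ = (-0.353, 0.504, -0.788), v₂ = (-0.708, -0.125, -0.695).
Cross product v₁ × v₂ gives the pole to the plane: n ∝ (-0.449, 0.313, 0.401).
True dip = arccos(n_z / |n|) = arccos(0.5915) = 53.7°.
Dip direction = azimuth of (n_x, n_y) = atan2(-0.449, 0.313) = 305°.

true dip 54°, dip direction 305°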